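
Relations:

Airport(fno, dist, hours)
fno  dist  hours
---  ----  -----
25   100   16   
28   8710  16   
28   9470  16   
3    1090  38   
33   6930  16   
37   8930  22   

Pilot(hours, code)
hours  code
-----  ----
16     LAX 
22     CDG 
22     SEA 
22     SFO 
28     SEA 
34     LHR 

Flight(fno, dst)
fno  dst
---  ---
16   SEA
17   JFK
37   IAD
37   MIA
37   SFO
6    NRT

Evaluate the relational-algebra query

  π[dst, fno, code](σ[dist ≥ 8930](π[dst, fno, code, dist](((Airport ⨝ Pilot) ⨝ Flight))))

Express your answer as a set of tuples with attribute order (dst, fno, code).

Joining Airport and Pilot on hours yields {(25, 100, 16, LAX), (28, 8710, 16, LAX), (28, 9470, 16, LAX), (33, 6930, 16, LAX), (37, 8930, 22, CDG), (37, 8930, 22, SEA), (37, 8930, 22, SFO)}.
Joining (Airport ⨝ Pilot) and Flight on fno yields {(37, 8930, 22, CDG, IAD), (37, 8930, 22, CDG, MIA), (37, 8930, 22, CDG, SFO), (37, 8930, 22, SEA, IAD), (37, 8930, 22, SEA, MIA), (37, 8930, 22, SEA, SFO), (37, 8930, 22, SFO, IAD), (37, 8930, 22, SFO, MIA), (37, 8930, 22, SFO, SFO)}.
π[dst, fno, code, dist]: project onto (dst, fno, code, dist) → {(IAD, 37, CDG, 8930), (IAD, 37, SEA, 8930), (IAD, 37, SFO, 8930), (MIA, 37, CDG, 8930), (MIA, 37, SEA, 8930), (MIA, 37, SFO, 8930), (SFO, 37, CDG, 8930), (SFO, 37, SEA, 8930), (SFO, 37, SFO, 8930)}
Filtering on dist ≥ 8930 leaves {(IAD, 37, CDG, 8930), (IAD, 37, SEA, 8930), (IAD, 37, SFO, 8930), (MIA, 37, CDG, 8930), (MIA, 37, SEA, 8930), (MIA, 37, SFO, 8930), (SFO, 37, CDG, 8930), (SFO, 37, SEA, 8930), (SFO, 37, SFO, 8930)}.
π[dst, fno, code]: project onto (dst, fno, code) → {(IAD, 37, CDG), (IAD, 37, SEA), (IAD, 37, SFO), (MIA, 37, CDG), (MIA, 37, SEA), (MIA, 37, SFO), (SFO, 37, CDG), (SFO, 37, SEA), (SFO, 37, SFO)}

{(IAD, 37, CDG), (IAD, 37, SEA), (IAD, 37, SFO), (MIA, 37, CDG), (MIA, 37, SEA), (MIA, 37, SFO), (SFO, 37, CDG), (SFO, 37, SEA), (SFO, 37, SFO)}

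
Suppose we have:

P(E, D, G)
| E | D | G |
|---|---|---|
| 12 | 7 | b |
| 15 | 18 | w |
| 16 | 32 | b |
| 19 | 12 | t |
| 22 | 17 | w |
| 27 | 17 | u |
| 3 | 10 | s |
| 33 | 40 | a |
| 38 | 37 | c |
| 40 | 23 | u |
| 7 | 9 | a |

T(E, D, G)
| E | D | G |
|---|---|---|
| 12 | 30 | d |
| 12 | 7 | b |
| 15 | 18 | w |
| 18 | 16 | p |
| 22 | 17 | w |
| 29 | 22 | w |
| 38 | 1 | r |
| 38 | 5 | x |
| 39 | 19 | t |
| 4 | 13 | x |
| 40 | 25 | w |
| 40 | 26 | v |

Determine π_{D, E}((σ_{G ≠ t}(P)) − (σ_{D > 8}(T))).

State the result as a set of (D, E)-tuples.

{(10, 3), (17, 27), (23, 40), (32, 16), (37, 38), (40, 33), (7, 12), (9, 7)}

σ[G ≠ t]: keep tuples satisfying G ≠ t → {(12, 7, b), (15, 18, w), (16, 32, b), (22, 17, w), (27, 17, u), (3, 10, s), (33, 40, a), (38, 37, c), (40, 23, u), (7, 9, a)}
σ[D > 8]: keep tuples satisfying D > 8 → {(12, 30, d), (15, 18, w), (18, 16, p), (22, 17, w), (29, 22, w), (39, 19, t), (4, 13, x), (40, 25, w), (40, 26, v)}
Set difference of the two operands is {(12, 7, b), (16, 32, b), (27, 17, u), (3, 10, s), (33, 40, a), (38, 37, c), (40, 23, u), (7, 9, a)}.
Projecting to D, E: {(10, 3), (17, 27), (23, 40), (32, 16), (37, 38), (40, 33), (7, 12), (9, 7)}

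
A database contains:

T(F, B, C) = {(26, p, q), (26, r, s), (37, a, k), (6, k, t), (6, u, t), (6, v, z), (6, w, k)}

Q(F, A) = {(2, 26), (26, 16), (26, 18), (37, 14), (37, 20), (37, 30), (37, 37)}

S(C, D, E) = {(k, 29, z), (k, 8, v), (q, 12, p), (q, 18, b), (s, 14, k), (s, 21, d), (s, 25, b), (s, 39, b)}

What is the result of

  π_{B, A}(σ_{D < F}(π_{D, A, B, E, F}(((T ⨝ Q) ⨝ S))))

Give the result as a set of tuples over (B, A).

Natural join on F: {(26, p, q, 16), (26, p, q, 18), (26, r, s, 16), (26, r, s, 18), (37, a, k, 14), (37, a, k, 20), (37, a, k, 30), (37, a, k, 37)}
Natural join on C: {(26, p, q, 16, 12, p), (26, p, q, 16, 18, b), (26, p, q, 18, 12, p), (26, p, q, 18, 18, b), (26, r, s, 16, 14, k), (26, r, s, 16, 21, d), (26, r, s, 16, 25, b), (26, r, s, 16, 39, b), (26, r, s, 18, 14, k), (26, r, s, 18, 21, d), (26, r, s, 18, 25, b), (26, r, s, 18, 39, b), (37, a, k, 14, 29, z), (37, a, k, 14, 8, v), (37, a, k, 20, 29, z), (37, a, k, 20, 8, v), (37, a, k, 30, 29, z), (37, a, k, 30, 8, v), (37, a, k, 37, 29, z), (37, a, k, 37, 8, v)}
Projecting to D, A, B, E, F: {(12, 16, p, p, 26), (12, 18, p, p, 26), (14, 16, r, k, 26), (14, 18, r, k, 26), (18, 16, p, b, 26), (18, 18, p, b, 26), (21, 16, r, d, 26), (21, 18, r, d, 26), (25, 16, r, b, 26), (25, 18, r, b, 26), (29, 14, a, z, 37), (29, 20, a, z, 37), (29, 30, a, z, 37), (29, 37, a, z, 37), (39, 16, r, b, 26), (39, 18, r, b, 26), (8, 14, a, v, 37), (8, 20, a, v, 37), (8, 30, a, v, 37), (8, 37, a, v, 37)}
Selection D < F: {(12, 16, p, p, 26), (12, 18, p, p, 26), (14, 16, r, k, 26), (14, 18, r, k, 26), (18, 16, p, b, 26), (18, 18, p, b, 26), (21, 16, r, d, 26), (21, 18, r, d, 26), (25, 16, r, b, 26), (25, 18, r, b, 26), (29, 14, a, z, 37), (29, 20, a, z, 37), (29, 30, a, z, 37), (29, 37, a, z, 37), (8, 14, a, v, 37), (8, 20, a, v, 37), (8, 30, a, v, 37), (8, 37, a, v, 37)}
Projecting to B, A (10 duplicate(s) eliminated): {(a, 14), (a, 20), (a, 30), (a, 37), (p, 16), (p, 18), (r, 16), (r, 18)}

{(a, 14), (a, 20), (a, 30), (a, 37), (p, 16), (p, 18), (r, 16), (r, 18)}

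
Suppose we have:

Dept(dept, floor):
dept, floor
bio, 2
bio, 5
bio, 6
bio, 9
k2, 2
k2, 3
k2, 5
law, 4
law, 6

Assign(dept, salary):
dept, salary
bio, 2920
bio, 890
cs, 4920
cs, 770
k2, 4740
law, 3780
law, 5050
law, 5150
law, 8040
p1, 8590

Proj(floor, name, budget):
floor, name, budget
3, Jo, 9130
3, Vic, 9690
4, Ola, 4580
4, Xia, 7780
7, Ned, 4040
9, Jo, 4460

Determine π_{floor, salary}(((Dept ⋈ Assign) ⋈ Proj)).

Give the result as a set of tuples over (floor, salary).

Joining Dept and Assign on dept yields {(bio, 2, 2920), (bio, 2, 890), (bio, 5, 2920), (bio, 5, 890), (bio, 6, 2920), (bio, 6, 890), (bio, 9, 2920), (bio, 9, 890), (k2, 2, 4740), (k2, 3, 4740), (k2, 5, 4740), (law, 4, 3780), (law, 4, 5050), (law, 4, 5150), (law, 4, 8040), (law, 6, 3780), (law, 6, 5050), (law, 6, 5150), (law, 6, 8040)}.
Joining (Dept ⋈ Assign) and Proj on floor yields {(bio, 9, 2920, Jo, 4460), (bio, 9, 890, Jo, 4460), (k2, 3, 4740, Jo, 9130), (k2, 3, 4740, Vic, 9690), (law, 4, 3780, Ola, 4580), (law, 4, 3780, Xia, 7780), (law, 4, 5050, Ola, 4580), (law, 4, 5050, Xia, 7780), (law, 4, 5150, Ola, 4580), (law, 4, 5150, Xia, 7780), (law, 4, 8040, Ola, 4580), (law, 4, 8040, Xia, 7780)}.
Projecting to floor, salary (5 duplicate(s) eliminated): {(3, 4740), (4, 3780), (4, 5050), (4, 5150), (4, 8040), (9, 2920), (9, 890)}

{(3, 4740), (4, 3780), (4, 5050), (4, 5150), (4, 8040), (9, 2920), (9, 890)}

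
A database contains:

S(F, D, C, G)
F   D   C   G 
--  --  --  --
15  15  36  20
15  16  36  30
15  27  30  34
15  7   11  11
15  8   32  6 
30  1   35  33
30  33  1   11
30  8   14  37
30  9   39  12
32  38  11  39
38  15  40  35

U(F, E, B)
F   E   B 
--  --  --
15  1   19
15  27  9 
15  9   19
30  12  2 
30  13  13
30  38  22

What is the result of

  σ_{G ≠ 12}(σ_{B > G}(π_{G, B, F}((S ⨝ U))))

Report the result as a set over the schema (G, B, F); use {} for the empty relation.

Joining S and U on F yields {(15, 15, 36, 20, 1, 19), (15, 15, 36, 20, 27, 9), (15, 15, 36, 20, 9, 19), (15, 16, 36, 30, 1, 19), (15, 16, 36, 30, 27, 9), (15, 16, 36, 30, 9, 19), (15, 27, 30, 34, 1, 19), (15, 27, 30, 34, 27, 9), (15, 27, 30, 34, 9, 19), (15, 7, 11, 11, 1, 19), (15, 7, 11, 11, 27, 9), (15, 7, 11, 11, 9, 19), (15, 8, 32, 6, 1, 19), (15, 8, 32, 6, 27, 9), (15, 8, 32, 6, 9, 19), (30, 1, 35, 33, 12, 2), (30, 1, 35, 33, 13, 13), (30, 1, 35, 33, 38, 22), (30, 33, 1, 11, 12, 2), (30, 33, 1, 11, 13, 13), (30, 33, 1, 11, 38, 22), (30, 8, 14, 37, 12, 2), (30, 8, 14, 37, 13, 13), (30, 8, 14, 37, 38, 22), (30, 9, 39, 12, 12, 2), (30, 9, 39, 12, 13, 13), (30, 9, 39, 12, 38, 22)}.
Projecting to G, B, F (5 duplicate(s) eliminated): {(11, 13, 30), (11, 19, 15), (11, 2, 30), (11, 22, 30), (11, 9, 15), (12, 13, 30), (12, 2, 30), (12, 22, 30), (20, 19, 15), (20, 9, 15), (30, 19, 15), (30, 9, 15), (33, 13, 30), (33, 2, 30), (33, 22, 30), (34, 19, 15), (34, 9, 15), (37, 13, 30), (37, 2, 30), (37, 22, 30), (6, 19, 15), (6, 9, 15)}
Selection B > G: {(11, 13, 30), (11, 19, 15), (11, 22, 30), (12, 13, 30), (12, 22, 30), (6, 19, 15), (6, 9, 15)}
Selection G ≠ 12: {(11, 13, 30), (11, 19, 15), (11, 22, 30), (6, 19, 15), (6, 9, 15)}

{(11, 13, 30), (11, 19, 15), (11, 22, 30), (6, 19, 15), (6, 9, 15)}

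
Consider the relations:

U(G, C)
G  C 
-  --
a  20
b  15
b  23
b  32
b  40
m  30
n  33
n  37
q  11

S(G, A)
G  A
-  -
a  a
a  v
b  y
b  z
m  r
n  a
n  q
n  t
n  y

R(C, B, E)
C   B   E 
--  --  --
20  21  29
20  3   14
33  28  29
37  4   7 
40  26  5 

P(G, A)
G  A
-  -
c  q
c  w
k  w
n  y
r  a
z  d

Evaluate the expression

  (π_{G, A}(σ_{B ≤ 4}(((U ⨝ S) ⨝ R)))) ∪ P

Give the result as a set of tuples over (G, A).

Natural join on G: {(a, 20, a), (a, 20, v), (b, 15, y), (b, 15, z), (b, 23, y), (b, 23, z), (b, 32, y), (b, 32, z), (b, 40, y), (b, 40, z), (m, 30, r), (n, 33, a), (n, 33, q), (n, 33, t), (n, 33, y), (n, 37, a), (n, 37, q), (n, 37, t), (n, 37, y)}
Natural join on C: {(a, 20, a, 21, 29), (a, 20, a, 3, 14), (a, 20, v, 21, 29), (a, 20, v, 3, 14), (b, 40, y, 26, 5), (b, 40, z, 26, 5), (n, 33, a, 28, 29), (n, 33, q, 28, 29), (n, 33, t, 28, 29), (n, 33, y, 28, 29), (n, 37, a, 4, 7), (n, 37, q, 4, 7), (n, 37, t, 4, 7), (n, 37, y, 4, 7)}
σ[B ≤ 4]: keep tuples satisfying B ≤ 4 → {(a, 20, a, 3, 14), (a, 20, v, 3, 14), (n, 37, a, 4, 7), (n, 37, q, 4, 7), (n, 37, t, 4, 7), (n, 37, y, 4, 7)}
π[G, A]: project onto (G, A) → {(a, a), (a, v), (n, a), (n, q), (n, t), (n, y)}
Union: {(a, a), (a, v), (n, a), (n, q), (n, t), (n, y)} with {(c, q), (c, w), (k, w), (n, y), (r, a), (z, d)} → {(a, a), (a, v), (c, q), (c, w), (k, w), (n, a), (n, q), (n, t), (n, y), (r, a), (z, d)}

{(a, a), (a, v), (c, q), (c, w), (k, w), (n, a), (n, q), (n, t), (n, y), (r, a), (z, d)}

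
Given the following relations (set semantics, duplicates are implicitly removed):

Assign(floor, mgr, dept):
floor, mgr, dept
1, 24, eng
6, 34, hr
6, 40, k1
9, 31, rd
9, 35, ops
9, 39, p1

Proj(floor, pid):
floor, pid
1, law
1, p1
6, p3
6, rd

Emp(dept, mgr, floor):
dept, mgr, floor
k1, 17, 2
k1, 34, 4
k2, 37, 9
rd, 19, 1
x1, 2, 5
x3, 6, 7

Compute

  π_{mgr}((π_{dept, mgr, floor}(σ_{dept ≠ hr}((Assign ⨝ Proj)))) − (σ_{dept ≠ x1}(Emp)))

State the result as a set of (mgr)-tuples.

Natural join on floor: {(1, 24, eng, law), (1, 24, eng, p1), (6, 34, hr, p3), (6, 34, hr, rd), (6, 40, k1, p3), (6, 40, k1, rd)}
σ[dept ≠ hr]: keep tuples satisfying dept ≠ hr → {(1, 24, eng, law), (1, 24, eng, p1), (6, 40, k1, p3), (6, 40, k1, rd)}
π[dept, mgr, floor]: project onto (dept, mgr, floor) (2 duplicate(s) eliminated) → {(eng, 24, 1), (k1, 40, 6)}
σ[dept ≠ x1]: keep tuples satisfying dept ≠ x1 → {(k1, 17, 2), (k1, 34, 4), (k2, 37, 9), (rd, 19, 1), (x3, 6, 7)}
Difference: {(eng, 24, 1), (k1, 40, 6)} with {(k1, 17, 2), (k1, 34, 4), (k2, 37, 9), (rd, 19, 1), (x3, 6, 7)} → {(eng, 24, 1), (k1, 40, 6)}
π[mgr]: project onto (mgr) → {24, 40}

{24, 40}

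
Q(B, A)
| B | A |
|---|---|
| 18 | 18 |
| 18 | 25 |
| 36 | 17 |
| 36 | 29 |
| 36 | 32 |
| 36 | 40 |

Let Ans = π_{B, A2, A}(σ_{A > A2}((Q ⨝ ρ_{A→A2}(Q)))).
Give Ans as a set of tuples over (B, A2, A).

ρ[A→A2]: schema becomes (B, A2); tuples unchanged.
Joining Q and ρ_{A→A2}(Q) on B yields {(18, 18, 18), (18, 18, 25), (18, 25, 18), (18, 25, 25), (36, 17, 17), (36, 17, 29), (36, 17, 32), (36, 17, 40), (36, 29, 17), (36, 29, 29), (36, 29, 32), (36, 29, 40), (36, 32, 17), (36, 32, 29), (36, 32, 32), (36, 32, 40), (36, 40, 17), (36, 40, 29), (36, 40, 32), (36, 40, 40)}.
Apply σ_{A > A2}; surviving tuples: {(18, 25, 18), (36, 29, 17), (36, 32, 17), (36, 32, 29), (36, 40, 17), (36, 40, 29), (36, 40, 32)}
π[B, A2, A]: project onto (B, A2, A) → {(18, 18, 25), (36, 17, 29), (36, 17, 32), (36, 17, 40), (36, 29, 32), (36, 29, 40), (36, 32, 40)}

{(18, 18, 25), (36, 17, 29), (36, 17, 32), (36, 17, 40), (36, 29, 32), (36, 29, 40), (36, 32, 40)}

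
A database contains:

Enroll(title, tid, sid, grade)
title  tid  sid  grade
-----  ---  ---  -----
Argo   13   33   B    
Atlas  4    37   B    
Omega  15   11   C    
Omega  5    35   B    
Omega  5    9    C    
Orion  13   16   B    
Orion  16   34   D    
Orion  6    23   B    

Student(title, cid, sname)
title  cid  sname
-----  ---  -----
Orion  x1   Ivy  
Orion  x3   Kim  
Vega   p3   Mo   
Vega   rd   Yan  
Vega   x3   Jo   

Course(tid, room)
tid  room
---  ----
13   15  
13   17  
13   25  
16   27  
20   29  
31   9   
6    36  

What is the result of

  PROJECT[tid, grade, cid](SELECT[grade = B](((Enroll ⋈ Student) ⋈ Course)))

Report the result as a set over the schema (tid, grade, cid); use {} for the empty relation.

Joining Enroll and Student on title yields {(Orion, 13, 16, B, x1, Ivy), (Orion, 13, 16, B, x3, Kim), (Orion, 16, 34, D, x1, Ivy), (Orion, 16, 34, D, x3, Kim), (Orion, 6, 23, B, x1, Ivy), (Orion, 6, 23, B, x3, Kim)}.
Joining (Enroll ⋈ Student) and Course on tid yields {(Orion, 13, 16, B, x1, Ivy, 15), (Orion, 13, 16, B, x1, Ivy, 17), (Orion, 13, 16, B, x1, Ivy, 25), (Orion, 13, 16, B, x3, Kim, 15), (Orion, 13, 16, B, x3, Kim, 17), (Orion, 13, 16, B, x3, Kim, 25), (Orion, 16, 34, D, x1, Ivy, 27), (Orion, 16, 34, D, x3, Kim, 27), (Orion, 6, 23, B, x1, Ivy, 36), (Orion, 6, 23, B, x3, Kim, 36)}.
Filtering on grade = B leaves {(Orion, 13, 16, B, x1, Ivy, 15), (Orion, 13, 16, B, x1, Ivy, 17), (Orion, 13, 16, B, x1, Ivy, 25), (Orion, 13, 16, B, x3, Kim, 15), (Orion, 13, 16, B, x3, Kim, 17), (Orion, 13, 16, B, x3, Kim, 25), (Orion, 6, 23, B, x1, Ivy, 36), (Orion, 6, 23, B, x3, Kim, 36)}.
Keep only column(s) tid, grade, cid (4 duplicate(s) eliminated): {(13, B, x1), (13, B, x3), (6, B, x1), (6, B, x3)}

{(13, B, x1), (13, B, x3), (6, B, x1), (6, B, x3)}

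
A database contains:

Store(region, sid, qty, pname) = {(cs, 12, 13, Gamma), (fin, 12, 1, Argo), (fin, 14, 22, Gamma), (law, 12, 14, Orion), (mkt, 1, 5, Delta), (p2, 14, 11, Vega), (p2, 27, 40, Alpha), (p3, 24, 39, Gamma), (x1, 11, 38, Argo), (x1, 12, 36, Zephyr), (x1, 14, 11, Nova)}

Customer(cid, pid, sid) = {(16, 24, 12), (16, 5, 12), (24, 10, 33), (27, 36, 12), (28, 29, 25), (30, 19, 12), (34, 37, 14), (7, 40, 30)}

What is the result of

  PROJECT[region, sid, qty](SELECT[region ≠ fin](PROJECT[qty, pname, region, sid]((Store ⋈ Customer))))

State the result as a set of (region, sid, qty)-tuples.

{(cs, 12, 13), (law, 12, 14), (p2, 14, 11), (x1, 12, 36), (x1, 14, 11)}

Store ⋈ Customer (natural join on sid): {(cs, 12, 13, Gamma, 16, 24), (cs, 12, 13, Gamma, 16, 5), (cs, 12, 13, Gamma, 27, 36), (cs, 12, 13, Gamma, 30, 19), (fin, 12, 1, Argo, 16, 24), (fin, 12, 1, Argo, 16, 5), (fin, 12, 1, Argo, 27, 36), (fin, 12, 1, Argo, 30, 19), (fin, 14, 22, Gamma, 34, 37), (law, 12, 14, Orion, 16, 24), (law, 12, 14, Orion, 16, 5), (law, 12, 14, Orion, 27, 36), (law, 12, 14, Orion, 30, 19), (p2, 14, 11, Vega, 34, 37), (x1, 12, 36, Zephyr, 16, 24), (x1, 12, 36, Zephyr, 16, 5), (x1, 12, 36, Zephyr, 27, 36), (x1, 12, 36, Zephyr, 30, 19), (x1, 14, 11, Nova, 34, 37)}
Keep only column(s) qty, pname, region, sid (12 duplicate(s) eliminated): {(1, Argo, fin, 12), (11, Nova, x1, 14), (11, Vega, p2, 14), (13, Gamma, cs, 12), (14, Orion, law, 12), (22, Gamma, fin, 14), (36, Zephyr, x1, 12)}
Selection region ≠ fin: {(11, Nova, x1, 14), (11, Vega, p2, 14), (13, Gamma, cs, 12), (14, Orion, law, 12), (36, Zephyr, x1, 12)}
Keep only column(s) region, sid, qty: {(cs, 12, 13), (law, 12, 14), (p2, 14, 11), (x1, 12, 36), (x1, 14, 11)}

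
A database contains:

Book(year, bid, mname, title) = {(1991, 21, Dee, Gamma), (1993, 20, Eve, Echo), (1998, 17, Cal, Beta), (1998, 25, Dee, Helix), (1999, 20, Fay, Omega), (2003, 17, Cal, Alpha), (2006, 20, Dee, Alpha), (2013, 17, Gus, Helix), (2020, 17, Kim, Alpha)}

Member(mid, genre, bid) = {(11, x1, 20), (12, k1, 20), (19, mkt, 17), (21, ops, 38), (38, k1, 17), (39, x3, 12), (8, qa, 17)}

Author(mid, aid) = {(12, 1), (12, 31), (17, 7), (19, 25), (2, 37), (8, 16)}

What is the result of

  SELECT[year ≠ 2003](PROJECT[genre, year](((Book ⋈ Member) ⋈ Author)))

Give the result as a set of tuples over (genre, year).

Book ⋈ Member (natural join on bid): {(1993, 20, Eve, Echo, 11, x1), (1993, 20, Eve, Echo, 12, k1), (1998, 17, Cal, Beta, 19, mkt), (1998, 17, Cal, Beta, 38, k1), (1998, 17, Cal, Beta, 8, qa), (1999, 20, Fay, Omega, 11, x1), (1999, 20, Fay, Omega, 12, k1), (2003, 17, Cal, Alpha, 19, mkt), (2003, 17, Cal, Alpha, 38, k1), (2003, 17, Cal, Alpha, 8, qa), (2006, 20, Dee, Alpha, 11, x1), (2006, 20, Dee, Alpha, 12, k1), (2013, 17, Gus, Helix, 19, mkt), (2013, 17, Gus, Helix, 38, k1), (2013, 17, Gus, Helix, 8, qa), (2020, 17, Kim, Alpha, 19, mkt), (2020, 17, Kim, Alpha, 38, k1), (2020, 17, Kim, Alpha, 8, qa)}
(Book ⋈ Member) ⋈ Author (natural join on mid): {(1993, 20, Eve, Echo, 12, k1, 1), (1993, 20, Eve, Echo, 12, k1, 31), (1998, 17, Cal, Beta, 19, mkt, 25), (1998, 17, Cal, Beta, 8, qa, 16), (1999, 20, Fay, Omega, 12, k1, 1), (1999, 20, Fay, Omega, 12, k1, 31), (2003, 17, Cal, Alpha, 19, mkt, 25), (2003, 17, Cal, Alpha, 8, qa, 16), (2006, 20, Dee, Alpha, 12, k1, 1), (2006, 20, Dee, Alpha, 12, k1, 31), (2013, 17, Gus, Helix, 19, mkt, 25), (2013, 17, Gus, Helix, 8, qa, 16), (2020, 17, Kim, Alpha, 19, mkt, 25), (2020, 17, Kim, Alpha, 8, qa, 16)}
Projecting to genre, year (3 duplicate(s) eliminated): {(k1, 1993), (k1, 1999), (k1, 2006), (mkt, 1998), (mkt, 2003), (mkt, 2013), (mkt, 2020), (qa, 1998), (qa, 2003), (qa, 2013), (qa, 2020)}
σ[year ≠ 2003]: keep tuples satisfying year ≠ 2003 → {(k1, 1993), (k1, 1999), (k1, 2006), (mkt, 1998), (mkt, 2013), (mkt, 2020), (qa, 1998), (qa, 2013), (qa, 2020)}

{(k1, 1993), (k1, 1999), (k1, 2006), (mkt, 1998), (mkt, 2013), (mkt, 2020), (qa, 1998), (qa, 2013), (qa, 2020)}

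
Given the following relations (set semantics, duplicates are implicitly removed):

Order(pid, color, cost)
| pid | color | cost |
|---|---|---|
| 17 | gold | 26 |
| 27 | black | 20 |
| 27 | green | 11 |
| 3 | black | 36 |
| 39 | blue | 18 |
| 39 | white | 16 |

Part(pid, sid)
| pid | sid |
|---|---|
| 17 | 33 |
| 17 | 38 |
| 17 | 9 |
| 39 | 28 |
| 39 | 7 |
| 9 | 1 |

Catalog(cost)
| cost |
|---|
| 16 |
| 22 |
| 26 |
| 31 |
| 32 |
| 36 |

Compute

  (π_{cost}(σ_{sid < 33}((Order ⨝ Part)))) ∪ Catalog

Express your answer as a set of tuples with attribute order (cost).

{16, 18, 22, 26, 31, 32, 36}

Order ⋈ Part (natural join on pid): {(17, gold, 26, 33), (17, gold, 26, 38), (17, gold, 26, 9), (39, blue, 18, 28), (39, blue, 18, 7), (39, white, 16, 28), (39, white, 16, 7)}
σ[sid < 33]: keep tuples satisfying sid < 33 → {(17, gold, 26, 9), (39, blue, 18, 28), (39, blue, 18, 7), (39, white, 16, 28), (39, white, 16, 7)}
Projecting to cost (2 duplicate(s) eliminated): {16, 18, 26}
Set union of the two operands is {16, 18, 22, 26, 31, 32, 36}.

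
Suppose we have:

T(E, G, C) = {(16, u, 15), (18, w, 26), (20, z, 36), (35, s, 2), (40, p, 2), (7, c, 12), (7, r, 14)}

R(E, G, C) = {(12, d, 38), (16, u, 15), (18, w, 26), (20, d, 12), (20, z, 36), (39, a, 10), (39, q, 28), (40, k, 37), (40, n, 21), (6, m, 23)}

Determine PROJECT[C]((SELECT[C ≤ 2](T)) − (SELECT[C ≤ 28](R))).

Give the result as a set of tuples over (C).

σ[C ≤ 2]: keep tuples satisfying C ≤ 2 → {(35, s, 2), (40, p, 2)}
σ[C ≤ 28]: keep tuples satisfying C ≤ 28 → {(16, u, 15), (18, w, 26), (20, d, 12), (39, a, 10), (39, q, 28), (40, n, 21), (6, m, 23)}
Taking the difference: {(35, s, 2), (40, p, 2)}
π_{C} gives {2} (1 duplicate(s) eliminated).

{2}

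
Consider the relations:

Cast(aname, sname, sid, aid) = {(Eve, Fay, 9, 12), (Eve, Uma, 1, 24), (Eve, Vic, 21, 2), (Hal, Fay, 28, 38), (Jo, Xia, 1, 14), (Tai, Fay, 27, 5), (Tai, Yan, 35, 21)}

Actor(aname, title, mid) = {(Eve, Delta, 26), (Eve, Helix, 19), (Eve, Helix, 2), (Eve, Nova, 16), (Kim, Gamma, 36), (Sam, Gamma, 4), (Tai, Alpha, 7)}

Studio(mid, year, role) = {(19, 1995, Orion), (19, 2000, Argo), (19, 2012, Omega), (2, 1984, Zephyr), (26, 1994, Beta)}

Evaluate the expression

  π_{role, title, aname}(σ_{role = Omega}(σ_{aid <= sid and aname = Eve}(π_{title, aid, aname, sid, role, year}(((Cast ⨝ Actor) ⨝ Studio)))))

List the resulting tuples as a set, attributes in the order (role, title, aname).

{(Omega, Helix, Eve)}

Natural join on aname: {(Eve, Fay, 9, 12, Delta, 26), (Eve, Fay, 9, 12, Helix, 19), (Eve, Fay, 9, 12, Helix, 2), (Eve, Fay, 9, 12, Nova, 16), (Eve, Uma, 1, 24, Delta, 26), (Eve, Uma, 1, 24, Helix, 19), (Eve, Uma, 1, 24, Helix, 2), (Eve, Uma, 1, 24, Nova, 16), (Eve, Vic, 21, 2, Delta, 26), (Eve, Vic, 21, 2, Helix, 19), (Eve, Vic, 21, 2, Helix, 2), (Eve, Vic, 21, 2, Nova, 16), (Tai, Fay, 27, 5, Alpha, 7), (Tai, Yan, 35, 21, Alpha, 7)}
Natural join on mid: {(Eve, Fay, 9, 12, Delta, 26, 1994, Beta), (Eve, Fay, 9, 12, Helix, 19, 1995, Orion), (Eve, Fay, 9, 12, Helix, 19, 2000, Argo), (Eve, Fay, 9, 12, Helix, 19, 2012, Omega), (Eve, Fay, 9, 12, Helix, 2, 1984, Zephyr), (Eve, Uma, 1, 24, Delta, 26, 1994, Beta), (Eve, Uma, 1, 24, Helix, 19, 1995, Orion), (Eve, Uma, 1, 24, Helix, 19, 2000, Argo), (Eve, Uma, 1, 24, Helix, 19, 2012, Omega), (Eve, Uma, 1, 24, Helix, 2, 1984, Zephyr), (Eve, Vic, 21, 2, Delta, 26, 1994, Beta), (Eve, Vic, 21, 2, Helix, 19, 1995, Orion), (Eve, Vic, 21, 2, Helix, 19, 2000, Argo), (Eve, Vic, 21, 2, Helix, 19, 2012, Omega), (Eve, Vic, 21, 2, Helix, 2, 1984, Zephyr)}
Projecting to title, aid, aname, sid, role, year: {(Delta, 12, Eve, 9, Beta, 1994), (Delta, 2, Eve, 21, Beta, 1994), (Delta, 24, Eve, 1, Beta, 1994), (Helix, 12, Eve, 9, Argo, 2000), (Helix, 12, Eve, 9, Omega, 2012), (Helix, 12, Eve, 9, Orion, 1995), (Helix, 12, Eve, 9, Zephyr, 1984), (Helix, 2, Eve, 21, Argo, 2000), (Helix, 2, Eve, 21, Omega, 2012), (Helix, 2, Eve, 21, Orion, 1995), (Helix, 2, Eve, 21, Zephyr, 1984), (Helix, 24, Eve, 1, Argo, 2000), (Helix, 24, Eve, 1, Omega, 2012), (Helix, 24, Eve, 1, Orion, 1995), (Helix, 24, Eve, 1, Zephyr, 1984)}
Filtering on aid <= sid and aname = Eve leaves {(Delta, 2, Eve, 21, Beta, 1994), (Helix, 2, Eve, 21, Argo, 2000), (Helix, 2, Eve, 21, Omega, 2012), (Helix, 2, Eve, 21, Orion, 1995), (Helix, 2, Eve, 21, Zephyr, 1984)}.
Filtering on role = Omega leaves {(Helix, 2, Eve, 21, Omega, 2012)}.
Projecting to role, title, aname: {(Omega, Helix, Eve)}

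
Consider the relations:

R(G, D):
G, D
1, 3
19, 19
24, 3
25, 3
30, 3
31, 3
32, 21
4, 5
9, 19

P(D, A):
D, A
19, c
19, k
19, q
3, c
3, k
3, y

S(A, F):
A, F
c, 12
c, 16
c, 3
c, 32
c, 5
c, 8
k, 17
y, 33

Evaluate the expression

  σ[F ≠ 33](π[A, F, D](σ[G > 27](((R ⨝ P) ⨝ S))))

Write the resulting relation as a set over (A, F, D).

{(c, 12, 3), (c, 16, 3), (c, 3, 3), (c, 32, 3), (c, 5, 3), (c, 8, 3), (k, 17, 3)}

R ⋈ P (natural join on D): {(1, 3, c), (1, 3, k), (1, 3, y), (19, 19, c), (19, 19, k), (19, 19, q), (24, 3, c), (24, 3, k), (24, 3, y), (25, 3, c), (25, 3, k), (25, 3, y), (30, 3, c), (30, 3, k), (30, 3, y), (31, 3, c), (31, 3, k), (31, 3, y), (9, 19, c), (9, 19, k), (9, 19, q)}
(R ⨝ P) ⋈ S (natural join on A): {(1, 3, c, 12), (1, 3, c, 16), (1, 3, c, 3), (1, 3, c, 32), (1, 3, c, 5), (1, 3, c, 8), (1, 3, k, 17), (1, 3, y, 33), (19, 19, c, 12), (19, 19, c, 16), (19, 19, c, 3), (19, 19, c, 32), (19, 19, c, 5), (19, 19, c, 8), (19, 19, k, 17), (24, 3, c, 12), (24, 3, c, 16), (24, 3, c, 3), (24, 3, c, 32), (24, 3, c, 5), (24, 3, c, 8), (24, 3, k, 17), (24, 3, y, 33), (25, 3, c, 12), (25, 3, c, 16), (25, 3, c, 3), (25, 3, c, 32), (25, 3, c, 5), (25, 3, c, 8), (25, 3, k, 17), (25, 3, y, 33), (30, 3, c, 12), (30, 3, c, 16), (30, 3, c, 3), (30, 3, c, 32), (30, 3, c, 5), (30, 3, c, 8), (30, 3, k, 17), (30, 3, y, 33), (31, 3, c, 12), (31, 3, c, 16), (31, 3, c, 3), (31, 3, c, 32), (31, 3, c, 5), (31, 3, c, 8), (31, 3, k, 17), (31, 3, y, 33), (9, 19, c, 12), (9, 19, c, 16), (9, 19, c, 3), (9, 19, c, 32), (9, 19, c, 5), (9, 19, c, 8), (9, 19, k, 17)}
σ[G > 27]: keep tuples satisfying G > 27 → {(30, 3, c, 12), (30, 3, c, 16), (30, 3, c, 3), (30, 3, c, 32), (30, 3, c, 5), (30, 3, c, 8), (30, 3, k, 17), (30, 3, y, 33), (31, 3, c, 12), (31, 3, c, 16), (31, 3, c, 3), (31, 3, c, 32), (31, 3, c, 5), (31, 3, c, 8), (31, 3, k, 17), (31, 3, y, 33)}
π[A, F, D]: project onto (A, F, D) (8 duplicate(s) eliminated) → {(c, 12, 3), (c, 16, 3), (c, 3, 3), (c, 32, 3), (c, 5, 3), (c, 8, 3), (k, 17, 3), (y, 33, 3)}
σ[F ≠ 33]: keep tuples satisfying F ≠ 33 → {(c, 12, 3), (c, 16, 3), (c, 3, 3), (c, 32, 3), (c, 5, 3), (c, 8, 3), (k, 17, 3)}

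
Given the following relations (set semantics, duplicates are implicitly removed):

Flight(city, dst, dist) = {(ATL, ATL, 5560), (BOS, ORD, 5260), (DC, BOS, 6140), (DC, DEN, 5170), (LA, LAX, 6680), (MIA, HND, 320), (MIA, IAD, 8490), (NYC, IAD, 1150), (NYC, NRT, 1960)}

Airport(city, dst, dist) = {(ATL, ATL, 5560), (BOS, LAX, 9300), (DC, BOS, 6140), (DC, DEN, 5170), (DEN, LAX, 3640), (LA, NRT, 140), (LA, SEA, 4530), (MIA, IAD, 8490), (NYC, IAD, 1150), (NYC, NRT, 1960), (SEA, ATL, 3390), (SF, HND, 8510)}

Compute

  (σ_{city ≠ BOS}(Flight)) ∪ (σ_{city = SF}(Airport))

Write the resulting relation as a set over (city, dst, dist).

Filtering on city ≠ BOS leaves {(ATL, ATL, 5560), (DC, BOS, 6140), (DC, DEN, 5170), (LA, LAX, 6680), (MIA, HND, 320), (MIA, IAD, 8490), (NYC, IAD, 1150), (NYC, NRT, 1960)}.
Filtering on city = SF leaves {(SF, HND, 8510)}.
Set union of the two operands is {(ATL, ATL, 5560), (DC, BOS, 6140), (DC, DEN, 5170), (LA, LAX, 6680), (MIA, HND, 320), (MIA, IAD, 8490), (NYC, IAD, 1150), (NYC, NRT, 1960), (SF, HND, 8510)}.

{(ATL, ATL, 5560), (DC, BOS, 6140), (DC, DEN, 5170), (LA, LAX, 6680), (MIA, HND, 320), (MIA, IAD, 8490), (NYC, IAD, 1150), (NYC, NRT, 1960), (SF, HND, 8510)}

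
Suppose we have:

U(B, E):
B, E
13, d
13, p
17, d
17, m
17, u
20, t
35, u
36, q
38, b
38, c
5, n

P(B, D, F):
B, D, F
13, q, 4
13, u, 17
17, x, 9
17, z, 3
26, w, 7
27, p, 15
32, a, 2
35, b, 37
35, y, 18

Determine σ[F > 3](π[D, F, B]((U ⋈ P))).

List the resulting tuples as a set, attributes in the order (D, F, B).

{(b, 37, 35), (q, 4, 13), (u, 17, 13), (x, 9, 17), (y, 18, 35)}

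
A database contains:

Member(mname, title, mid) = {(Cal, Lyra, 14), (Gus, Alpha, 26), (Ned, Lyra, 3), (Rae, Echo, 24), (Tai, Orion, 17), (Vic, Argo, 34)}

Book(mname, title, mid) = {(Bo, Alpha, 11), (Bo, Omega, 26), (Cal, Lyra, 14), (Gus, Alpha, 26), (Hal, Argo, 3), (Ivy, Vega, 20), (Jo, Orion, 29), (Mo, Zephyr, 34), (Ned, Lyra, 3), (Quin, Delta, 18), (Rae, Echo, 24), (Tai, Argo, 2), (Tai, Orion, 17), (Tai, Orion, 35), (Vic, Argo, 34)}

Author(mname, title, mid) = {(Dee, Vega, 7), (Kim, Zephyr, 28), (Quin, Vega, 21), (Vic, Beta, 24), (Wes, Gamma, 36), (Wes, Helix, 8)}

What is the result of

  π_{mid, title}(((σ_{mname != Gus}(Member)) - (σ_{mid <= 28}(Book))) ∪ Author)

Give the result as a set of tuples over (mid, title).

Selection mname != Gus: {(Cal, Lyra, 14), (Ned, Lyra, 3), (Rae, Echo, 24), (Tai, Orion, 17), (Vic, Argo, 34)}
Selection mid <= 28: {(Bo, Alpha, 11), (Bo, Omega, 26), (Cal, Lyra, 14), (Gus, Alpha, 26), (Hal, Argo, 3), (Ivy, Vega, 20), (Ned, Lyra, 3), (Quin, Delta, 18), (Rae, Echo, 24), (Tai, Argo, 2), (Tai, Orion, 17)}
Set difference of the two operands is {(Vic, Argo, 34)}.
Set union of the two operands is {(Dee, Vega, 7), (Kim, Zephyr, 28), (Quin, Vega, 21), (Vic, Argo, 34), (Vic, Beta, 24), (Wes, Gamma, 36), (Wes, Helix, 8)}.
Projecting to mid, title: {(21, Vega), (24, Beta), (28, Zephyr), (34, Argo), (36, Gamma), (7, Vega), (8, Helix)}

{(21, Vega), (24, Beta), (28, Zephyr), (34, Argo), (36, Gamma), (7, Vega), (8, Helix)}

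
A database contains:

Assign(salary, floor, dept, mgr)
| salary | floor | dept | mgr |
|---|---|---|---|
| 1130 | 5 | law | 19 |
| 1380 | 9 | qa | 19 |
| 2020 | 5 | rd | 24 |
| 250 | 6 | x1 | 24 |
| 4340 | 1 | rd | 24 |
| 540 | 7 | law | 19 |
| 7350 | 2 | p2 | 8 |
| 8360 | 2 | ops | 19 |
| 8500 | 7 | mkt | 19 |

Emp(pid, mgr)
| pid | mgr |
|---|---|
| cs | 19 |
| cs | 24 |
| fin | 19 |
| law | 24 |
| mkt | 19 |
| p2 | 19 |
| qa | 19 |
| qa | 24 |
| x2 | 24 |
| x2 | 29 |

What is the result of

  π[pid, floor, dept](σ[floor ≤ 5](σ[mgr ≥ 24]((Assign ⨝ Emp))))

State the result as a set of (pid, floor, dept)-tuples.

{(cs, 1, rd), (cs, 5, rd), (law, 1, rd), (law, 5, rd), (qa, 1, rd), (qa, 5, rd), (x2, 1, rd), (x2, 5, rd)}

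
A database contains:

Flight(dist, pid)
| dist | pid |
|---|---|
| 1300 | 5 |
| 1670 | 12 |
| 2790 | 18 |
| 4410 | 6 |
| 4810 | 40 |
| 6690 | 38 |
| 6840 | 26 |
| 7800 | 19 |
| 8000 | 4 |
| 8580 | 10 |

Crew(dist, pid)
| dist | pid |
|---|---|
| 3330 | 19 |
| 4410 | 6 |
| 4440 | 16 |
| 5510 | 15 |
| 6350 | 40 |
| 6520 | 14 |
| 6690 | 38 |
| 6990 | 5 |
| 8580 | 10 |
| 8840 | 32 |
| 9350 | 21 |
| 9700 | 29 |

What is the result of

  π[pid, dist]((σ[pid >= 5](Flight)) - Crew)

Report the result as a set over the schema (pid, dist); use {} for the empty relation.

{(12, 1670), (18, 2790), (19, 7800), (26, 6840), (40, 4810), (5, 1300)}

Filtering on pid >= 5 leaves {(1300, 5), (1670, 12), (2790, 18), (4410, 6), (4810, 40), (6690, 38), (6840, 26), (7800, 19), (8580, 10)}.
Set difference of the two operands is {(1300, 5), (1670, 12), (2790, 18), (4810, 40), (6840, 26), (7800, 19)}.
Projecting to pid, dist: {(12, 1670), (18, 2790), (19, 7800), (26, 6840), (40, 4810), (5, 1300)}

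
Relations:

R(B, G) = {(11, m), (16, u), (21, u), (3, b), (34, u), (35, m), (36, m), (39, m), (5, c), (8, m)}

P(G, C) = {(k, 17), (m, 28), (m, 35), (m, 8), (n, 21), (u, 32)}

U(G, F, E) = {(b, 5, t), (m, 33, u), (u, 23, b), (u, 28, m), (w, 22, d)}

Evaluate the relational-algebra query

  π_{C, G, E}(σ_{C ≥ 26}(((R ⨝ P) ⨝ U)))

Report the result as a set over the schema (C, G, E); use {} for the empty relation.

{(28, m, u), (32, u, b), (32, u, m), (35, m, u)}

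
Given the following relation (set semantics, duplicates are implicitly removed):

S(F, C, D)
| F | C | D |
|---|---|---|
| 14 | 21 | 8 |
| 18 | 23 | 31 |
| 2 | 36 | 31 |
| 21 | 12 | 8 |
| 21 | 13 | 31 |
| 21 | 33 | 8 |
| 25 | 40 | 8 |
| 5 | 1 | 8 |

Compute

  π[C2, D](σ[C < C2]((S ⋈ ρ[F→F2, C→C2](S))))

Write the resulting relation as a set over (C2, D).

ρ[F→F2, C→C2]: schema becomes (F2, C2, D); tuples unchanged.
S ⋈ ρ[F→F2, C→C2](S) (natural join on D): {(14, 21, 8, 14, 21), (14, 21, 8, 21, 12), (14, 21, 8, 21, 33), (14, 21, 8, 25, 40), (14, 21, 8, 5, 1), (18, 23, 31, 18, 23), (18, 23, 31, 2, 36), (18, 23, 31, 21, 13), (2, 36, 31, 18, 23), (2, 36, 31, 2, 36), (2, 36, 31, 21, 13), (21, 12, 8, 14, 21), (21, 12, 8, 21, 12), (21, 12, 8, 21, 33), (21, 12, 8, 25, 40), (21, 12, 8, 5, 1), (21, 13, 31, 18, 23), (21, 13, 31, 2, 36), (21, 13, 31, 21, 13), (21, 33, 8, 14, 21), (21, 33, 8, 21, 12), (21, 33, 8, 21, 33), (21, 33, 8, 25, 40), (21, 33, 8, 5, 1), (25, 40, 8, 14, 21), (25, 40, 8, 21, 12), (25, 40, 8, 21, 33), (25, 40, 8, 25, 40), (25, 40, 8, 5, 1), (5, 1, 8, 14, 21), (5, 1, 8, 21, 12), (5, 1, 8, 21, 33), (5, 1, 8, 25, 40), (5, 1, 8, 5, 1)}
Filtering on C < C2 leaves {(14, 21, 8, 21, 33), (14, 21, 8, 25, 40), (18, 23, 31, 2, 36), (21, 12, 8, 14, 21), (21, 12, 8, 21, 33), (21, 12, 8, 25, 40), (21, 13, 31, 18, 23), (21, 13, 31, 2, 36), (21, 33, 8, 25, 40), (5, 1, 8, 14, 21), (5, 1, 8, 21, 12), (5, 1, 8, 21, 33), (5, 1, 8, 25, 40)}.
π_{C2, D} gives {(12, 8), (21, 8), (23, 31), (33, 8), (36, 31), (40, 8)} (7 duplicate(s) eliminated).

{(12, 8), (21, 8), (23, 31), (33, 8), (36, 31), (40, 8)}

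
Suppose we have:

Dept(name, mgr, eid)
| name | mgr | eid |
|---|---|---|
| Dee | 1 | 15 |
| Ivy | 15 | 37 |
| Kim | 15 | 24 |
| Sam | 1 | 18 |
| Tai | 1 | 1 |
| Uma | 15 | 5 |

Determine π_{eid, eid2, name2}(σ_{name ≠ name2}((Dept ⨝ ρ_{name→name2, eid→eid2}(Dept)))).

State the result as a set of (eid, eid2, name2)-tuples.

ρ[name→name2, eid→eid2]: schema becomes (name2, mgr, eid2); tuples unchanged.
Natural join on mgr: {(Dee, 1, 15, Dee, 15), (Dee, 1, 15, Sam, 18), (Dee, 1, 15, Tai, 1), (Ivy, 15, 37, Ivy, 37), (Ivy, 15, 37, Kim, 24), (Ivy, 15, 37, Uma, 5), (Kim, 15, 24, Ivy, 37), (Kim, 15, 24, Kim, 24), (Kim, 15, 24, Uma, 5), (Sam, 1, 18, Dee, 15), (Sam, 1, 18, Sam, 18), (Sam, 1, 18, Tai, 1), (Tai, 1, 1, Dee, 15), (Tai, 1, 1, Sam, 18), (Tai, 1, 1, Tai, 1), (Uma, 15, 5, Ivy, 37), (Uma, 15, 5, Kim, 24), (Uma, 15, 5, Uma, 5)}
σ[name ≠ name2]: keep tuples satisfying name ≠ name2 → {(Dee, 1, 15, Sam, 18), (Dee, 1, 15, Tai, 1), (Ivy, 15, 37, Kim, 24), (Ivy, 15, 37, Uma, 5), (Kim, 15, 24, Ivy, 37), (Kim, 15, 24, Uma, 5), (Sam, 1, 18, Dee, 15), (Sam, 1, 18, Tai, 1), (Tai, 1, 1, Dee, 15), (Tai, 1, 1, Sam, 18), (Uma, 15, 5, Ivy, 37), (Uma, 15, 5, Kim, 24)}
Projecting to eid, eid2, name2: {(1, 15, Dee), (1, 18, Sam), (15, 1, Tai), (15, 18, Sam), (18, 1, Tai), (18, 15, Dee), (24, 37, Ivy), (24, 5, Uma), (37, 24, Kim), (37, 5, Uma), (5, 24, Kim), (5, 37, Ivy)}

{(1, 15, Dee), (1, 18, Sam), (15, 1, Tai), (15, 18, Sam), (18, 1, Tai), (18, 15, Dee), (24, 37, Ivy), (24, 5, Uma), (37, 24, Kim), (37, 5, Uma), (5, 24, Kim), (5, 37, Ivy)}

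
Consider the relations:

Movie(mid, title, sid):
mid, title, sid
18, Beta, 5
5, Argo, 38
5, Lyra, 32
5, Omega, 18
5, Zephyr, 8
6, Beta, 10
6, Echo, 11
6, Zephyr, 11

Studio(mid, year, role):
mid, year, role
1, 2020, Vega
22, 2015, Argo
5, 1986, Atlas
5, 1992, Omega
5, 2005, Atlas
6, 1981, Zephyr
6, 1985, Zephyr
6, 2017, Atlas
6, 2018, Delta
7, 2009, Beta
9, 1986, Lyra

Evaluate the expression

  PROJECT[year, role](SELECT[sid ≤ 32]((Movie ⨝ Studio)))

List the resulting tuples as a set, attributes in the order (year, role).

{(1981, Zephyr), (1985, Zephyr), (1986, Atlas), (1992, Omega), (2005, Atlas), (2017, Atlas), (2018, Delta)}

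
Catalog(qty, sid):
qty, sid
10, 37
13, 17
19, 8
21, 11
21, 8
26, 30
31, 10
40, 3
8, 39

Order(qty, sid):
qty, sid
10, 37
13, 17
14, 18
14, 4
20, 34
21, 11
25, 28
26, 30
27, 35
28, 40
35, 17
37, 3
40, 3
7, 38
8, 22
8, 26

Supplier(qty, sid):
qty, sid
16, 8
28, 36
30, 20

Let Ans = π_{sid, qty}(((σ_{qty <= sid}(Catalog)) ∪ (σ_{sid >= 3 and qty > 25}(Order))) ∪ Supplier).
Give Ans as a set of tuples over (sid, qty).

{(17, 13), (17, 35), (20, 30), (3, 37), (3, 40), (30, 26), (35, 27), (36, 28), (37, 10), (39, 8), (40, 28), (8, 16)}

Filtering on qty <= sid leaves {(10, 37), (13, 17), (26, 30), (8, 39)}.
Filtering on sid >= 3 and qty > 25 leaves {(26, 30), (27, 35), (28, 40), (35, 17), (37, 3), (40, 3)}.
Union: {(10, 37), (13, 17), (26, 30), (8, 39)} with {(26, 30), (27, 35), (28, 40), (35, 17), (37, 3), (40, 3)} → {(10, 37), (13, 17), (26, 30), (27, 35), (28, 40), (35, 17), (37, 3), (40, 3), (8, 39)}
Union: {(10, 37), (13, 17), (26, 30), (27, 35), (28, 40), (35, 17), (37, 3), (40, 3), (8, 39)} with {(16, 8), (28, 36), (30, 20)} → {(10, 37), (13, 17), (16, 8), (26, 30), (27, 35), (28, 36), (28, 40), (30, 20), (35, 17), (37, 3), (40, 3), (8, 39)}
Projecting to sid, qty: {(17, 13), (17, 35), (20, 30), (3, 37), (3, 40), (30, 26), (35, 27), (36, 28), (37, 10), (39, 8), (40, 28), (8, 16)}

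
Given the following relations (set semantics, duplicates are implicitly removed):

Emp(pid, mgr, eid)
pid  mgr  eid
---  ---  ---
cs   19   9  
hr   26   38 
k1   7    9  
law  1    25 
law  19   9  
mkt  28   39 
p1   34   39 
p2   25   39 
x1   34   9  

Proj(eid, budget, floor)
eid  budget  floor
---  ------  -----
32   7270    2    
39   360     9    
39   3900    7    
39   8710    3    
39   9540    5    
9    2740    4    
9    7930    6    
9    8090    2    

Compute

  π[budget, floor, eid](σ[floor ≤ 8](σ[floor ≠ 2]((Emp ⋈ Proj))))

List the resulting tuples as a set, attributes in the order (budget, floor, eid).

Natural join on eid: {(cs, 19, 9, 2740, 4), (cs, 19, 9, 7930, 6), (cs, 19, 9, 8090, 2), (k1, 7, 9, 2740, 4), (k1, 7, 9, 7930, 6), (k1, 7, 9, 8090, 2), (law, 19, 9, 2740, 4), (law, 19, 9, 7930, 6), (law, 19, 9, 8090, 2), (mkt, 28, 39, 360, 9), (mkt, 28, 39, 3900, 7), (mkt, 28, 39, 8710, 3), (mkt, 28, 39, 9540, 5), (p1, 34, 39, 360, 9), (p1, 34, 39, 3900, 7), (p1, 34, 39, 8710, 3), (p1, 34, 39, 9540, 5), (p2, 25, 39, 360, 9), (p2, 25, 39, 3900, 7), (p2, 25, 39, 8710, 3), (p2, 25, 39, 9540, 5), (x1, 34, 9, 2740, 4), (x1, 34, 9, 7930, 6), (x1, 34, 9, 8090, 2)}
Filtering on floor ≠ 2 leaves {(cs, 19, 9, 2740, 4), (cs, 19, 9, 7930, 6), (k1, 7, 9, 2740, 4), (k1, 7, 9, 7930, 6), (law, 19, 9, 2740, 4), (law, 19, 9, 7930, 6), (mkt, 28, 39, 360, 9), (mkt, 28, 39, 3900, 7), (mkt, 28, 39, 8710, 3), (mkt, 28, 39, 9540, 5), (p1, 34, 39, 360, 9), (p1, 34, 39, 3900, 7), (p1, 34, 39, 8710, 3), (p1, 34, 39, 9540, 5), (p2, 25, 39, 360, 9), (p2, 25, 39, 3900, 7), (p2, 25, 39, 8710, 3), (p2, 25, 39, 9540, 5), (x1, 34, 9, 2740, 4), (x1, 34, 9, 7930, 6)}.
Filtering on floor ≤ 8 leaves {(cs, 19, 9, 2740, 4), (cs, 19, 9, 7930, 6), (k1, 7, 9, 2740, 4), (k1, 7, 9, 7930, 6), (law, 19, 9, 2740, 4), (law, 19, 9, 7930, 6), (mkt, 28, 39, 3900, 7), (mkt, 28, 39, 8710, 3), (mkt, 28, 39, 9540, 5), (p1, 34, 39, 3900, 7), (p1, 34, 39, 8710, 3), (p1, 34, 39, 9540, 5), (p2, 25, 39, 3900, 7), (p2, 25, 39, 8710, 3), (p2, 25, 39, 9540, 5), (x1, 34, 9, 2740, 4), (x1, 34, 9, 7930, 6)}.
Projecting to budget, floor, eid (12 duplicate(s) eliminated): {(2740, 4, 9), (3900, 7, 39), (7930, 6, 9), (8710, 3, 39), (9540, 5, 39)}

{(2740, 4, 9), (3900, 7, 39), (7930, 6, 9), (8710, 3, 39), (9540, 5, 39)}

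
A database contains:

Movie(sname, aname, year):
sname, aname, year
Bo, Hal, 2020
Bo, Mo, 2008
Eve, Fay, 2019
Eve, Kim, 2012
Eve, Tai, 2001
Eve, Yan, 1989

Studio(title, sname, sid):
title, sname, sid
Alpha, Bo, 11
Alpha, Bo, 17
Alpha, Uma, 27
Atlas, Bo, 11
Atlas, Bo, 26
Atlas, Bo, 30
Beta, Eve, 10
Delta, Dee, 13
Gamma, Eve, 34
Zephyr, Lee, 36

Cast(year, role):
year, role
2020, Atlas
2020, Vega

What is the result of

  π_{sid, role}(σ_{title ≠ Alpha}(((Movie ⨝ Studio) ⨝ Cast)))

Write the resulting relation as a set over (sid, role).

Natural join on sname: {(Bo, Hal, 2020, Alpha, 11), (Bo, Hal, 2020, Alpha, 17), (Bo, Hal, 2020, Atlas, 11), (Bo, Hal, 2020, Atlas, 26), (Bo, Hal, 2020, Atlas, 30), (Bo, Mo, 2008, Alpha, 11), (Bo, Mo, 2008, Alpha, 17), (Bo, Mo, 2008, Atlas, 11), (Bo, Mo, 2008, Atlas, 26), (Bo, Mo, 2008, Atlas, 30), (Eve, Fay, 2019, Beta, 10), (Eve, Fay, 2019, Gamma, 34), (Eve, Kim, 2012, Beta, 10), (Eve, Kim, 2012, Gamma, 34), (Eve, Tai, 2001, Beta, 10), (Eve, Tai, 2001, Gamma, 34), (Eve, Yan, 1989, Beta, 10), (Eve, Yan, 1989, Gamma, 34)}
Natural join on year: {(Bo, Hal, 2020, Alpha, 11, Atlas), (Bo, Hal, 2020, Alpha, 11, Vega), (Bo, Hal, 2020, Alpha, 17, Atlas), (Bo, Hal, 2020, Alpha, 17, Vega), (Bo, Hal, 2020, Atlas, 11, Atlas), (Bo, Hal, 2020, Atlas, 11, Vega), (Bo, Hal, 2020, Atlas, 26, Atlas), (Bo, Hal, 2020, Atlas, 26, Vega), (Bo, Hal, 2020, Atlas, 30, Atlas), (Bo, Hal, 2020, Atlas, 30, Vega)}
σ[title ≠ Alpha]: keep tuples satisfying title ≠ Alpha → {(Bo, Hal, 2020, Atlas, 11, Atlas), (Bo, Hal, 2020, Atlas, 11, Vega), (Bo, Hal, 2020, Atlas, 26, Atlas), (Bo, Hal, 2020, Atlas, 26, Vega), (Bo, Hal, 2020, Atlas, 30, Atlas), (Bo, Hal, 2020, Atlas, 30, Vega)}
Projecting to sid, role: {(11, Atlas), (11, Vega), (26, Atlas), (26, Vega), (30, Atlas), (30, Vega)}

{(11, Atlas), (11, Vega), (26, Atlas), (26, Vega), (30, Atlas), (30, Vega)}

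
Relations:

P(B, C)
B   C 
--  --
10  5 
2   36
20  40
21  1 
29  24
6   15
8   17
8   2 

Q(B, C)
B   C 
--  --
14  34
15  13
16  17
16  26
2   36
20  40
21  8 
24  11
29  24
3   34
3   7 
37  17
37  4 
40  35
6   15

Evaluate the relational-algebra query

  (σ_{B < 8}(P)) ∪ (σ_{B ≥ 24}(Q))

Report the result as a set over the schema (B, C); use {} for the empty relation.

Selection B < 8: {(2, 36), (6, 15)}
Selection B ≥ 24: {(24, 11), (29, 24), (37, 17), (37, 4), (40, 35)}
Taking the union: {(2, 36), (24, 11), (29, 24), (37, 17), (37, 4), (40, 35), (6, 15)}

{(2, 36), (24, 11), (29, 24), (37, 17), (37, 4), (40, 35), (6, 15)}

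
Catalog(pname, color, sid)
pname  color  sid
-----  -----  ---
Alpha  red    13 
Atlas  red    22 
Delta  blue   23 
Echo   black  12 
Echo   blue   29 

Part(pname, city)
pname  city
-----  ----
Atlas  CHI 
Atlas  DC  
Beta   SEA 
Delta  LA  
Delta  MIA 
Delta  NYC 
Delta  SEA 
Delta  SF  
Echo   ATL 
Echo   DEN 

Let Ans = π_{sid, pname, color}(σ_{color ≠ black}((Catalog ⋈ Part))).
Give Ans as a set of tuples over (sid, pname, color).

{(22, Atlas, red), (23, Delta, blue), (29, Echo, blue)}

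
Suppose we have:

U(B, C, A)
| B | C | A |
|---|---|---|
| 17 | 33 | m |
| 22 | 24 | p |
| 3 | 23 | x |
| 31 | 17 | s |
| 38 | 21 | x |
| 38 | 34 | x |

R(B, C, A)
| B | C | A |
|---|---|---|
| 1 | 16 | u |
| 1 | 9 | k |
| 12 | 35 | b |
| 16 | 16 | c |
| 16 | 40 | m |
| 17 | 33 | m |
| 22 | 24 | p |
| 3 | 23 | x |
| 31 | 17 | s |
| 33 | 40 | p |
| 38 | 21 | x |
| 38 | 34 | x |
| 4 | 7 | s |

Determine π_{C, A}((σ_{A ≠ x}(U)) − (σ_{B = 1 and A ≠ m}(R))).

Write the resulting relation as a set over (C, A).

{(17, s), (24, p), (33, m)}

Selection A ≠ x: {(17, 33, m), (22, 24, p), (31, 17, s)}
Selection B = 1 and A ≠ m: {(1, 16, u), (1, 9, k)}
Set difference of the two operands is {(17, 33, m), (22, 24, p), (31, 17, s)}.
π_{C, A} gives {(17, s), (24, p), (33, m)}.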